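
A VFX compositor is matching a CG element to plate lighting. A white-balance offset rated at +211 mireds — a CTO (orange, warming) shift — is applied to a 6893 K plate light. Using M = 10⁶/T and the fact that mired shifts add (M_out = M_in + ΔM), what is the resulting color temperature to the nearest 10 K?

2810 K

M_in = 10⁶/6893 = 145.07 mireds.
M_out = 145.07 + (+211) = 356.07 mireds.
T_out = 10⁶/356.07 = 2808.4 K → 2810 K.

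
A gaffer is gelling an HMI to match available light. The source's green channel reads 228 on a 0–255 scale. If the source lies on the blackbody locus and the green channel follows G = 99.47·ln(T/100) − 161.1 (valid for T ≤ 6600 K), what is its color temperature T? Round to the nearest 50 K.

ln t = (228 + 161.1) / 99.47 = 3.9117.
t = e^3.9117 = 49.985.
T = 100·t = 4999 K → 5000 K to the nearest 50 K.

5000 K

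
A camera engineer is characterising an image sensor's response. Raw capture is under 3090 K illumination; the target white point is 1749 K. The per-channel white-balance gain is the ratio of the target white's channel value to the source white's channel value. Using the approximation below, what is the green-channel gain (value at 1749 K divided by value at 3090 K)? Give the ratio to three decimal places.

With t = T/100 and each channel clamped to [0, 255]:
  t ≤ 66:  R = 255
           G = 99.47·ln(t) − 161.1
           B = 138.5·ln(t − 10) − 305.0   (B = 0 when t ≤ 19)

At 3090 K (t = 30.9):
  G = 99.47·ln 30.9 − 161.1 = 99.47·3.4308 − 161.1 = 180.157.
At 1749 K (t = 17.49):
  G = 99.47·ln 17.49 − 161.1 = 99.47·2.8616 − 161.1 = 123.546.
Gain = 123.546 / 180.157 = 0.6858 → 0.686.

0.686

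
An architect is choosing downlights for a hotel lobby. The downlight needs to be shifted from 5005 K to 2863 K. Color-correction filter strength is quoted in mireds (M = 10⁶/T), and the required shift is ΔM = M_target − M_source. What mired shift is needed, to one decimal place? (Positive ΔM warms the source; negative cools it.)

M_source = 10⁶/5005 = 199.800; M_target = 10⁶/2863 = 349.284.
ΔM = 349.284 − 199.800 = 149.484 → +149.5 mireds, a warming shift.

+149.5 mireds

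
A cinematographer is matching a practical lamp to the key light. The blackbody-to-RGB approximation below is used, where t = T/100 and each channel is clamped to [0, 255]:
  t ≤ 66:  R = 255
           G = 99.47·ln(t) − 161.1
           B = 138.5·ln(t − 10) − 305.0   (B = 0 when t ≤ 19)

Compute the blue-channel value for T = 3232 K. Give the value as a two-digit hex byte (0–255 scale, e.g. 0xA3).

0x7D

t = 3232/100 = 32.32; the t ≤ 66 branch applies.
B = 138.5·ln(32.32 − 10) − 305.0 = 138.5·ln 22.32 − 305.0 = 138.5·3.1055 − 305.0 = 125.109.
Rounded: 125; in hex, 0x7D.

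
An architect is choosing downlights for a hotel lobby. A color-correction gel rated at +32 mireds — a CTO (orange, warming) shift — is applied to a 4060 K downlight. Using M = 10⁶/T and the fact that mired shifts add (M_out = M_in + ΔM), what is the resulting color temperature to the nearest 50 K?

M_in = 10⁶/4060 = 246.31 mireds.
M_out = 246.31 + (+32) = 278.31 mireds.
T_out = 10⁶/278.31 = 3593.2 K → 3600 K.

3600 K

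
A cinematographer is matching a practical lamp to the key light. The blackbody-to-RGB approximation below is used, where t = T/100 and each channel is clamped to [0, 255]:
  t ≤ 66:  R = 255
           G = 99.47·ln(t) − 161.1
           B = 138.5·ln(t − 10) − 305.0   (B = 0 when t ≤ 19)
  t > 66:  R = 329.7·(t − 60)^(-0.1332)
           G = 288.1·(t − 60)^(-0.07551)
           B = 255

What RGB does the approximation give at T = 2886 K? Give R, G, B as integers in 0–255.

t = 2886/100 = 28.86; the t ≤ 66 branch applies.
R = 255 by definition for t ≤ 66.
G = 99.47·ln 28.86 − 161.1 = 99.47·3.3625 − 161.1 = 173.364.
B = 138.5·ln(28.86 − 10) − 305.0 = 138.5·ln 18.86 − 305.0 = 138.5·2.9370 − 305.0 = 101.780.
Rounded: (255, 173, 102).

R=255, G=173, B=102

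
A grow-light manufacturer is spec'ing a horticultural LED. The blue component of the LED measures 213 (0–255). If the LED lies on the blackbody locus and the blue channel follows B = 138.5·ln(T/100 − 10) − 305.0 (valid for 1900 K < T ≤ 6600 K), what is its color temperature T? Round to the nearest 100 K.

ln(t − 10) = (213 + 305.0) / 138.5 = 3.7401.
t − 10 = e^3.7401 = 42.101, so t = 52.101.
T = 100·t = 5210 K → 5200 K to the nearest 100 K.

5200 K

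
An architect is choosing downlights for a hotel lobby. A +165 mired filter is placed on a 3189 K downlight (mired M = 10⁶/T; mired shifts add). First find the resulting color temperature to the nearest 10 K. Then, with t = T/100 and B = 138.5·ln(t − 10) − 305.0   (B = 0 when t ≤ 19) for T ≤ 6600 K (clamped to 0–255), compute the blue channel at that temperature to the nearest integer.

26

M_in = 10⁶/3189 = 313.58; M_out = 313.58 + (+165) = 478.58.
T_out = 10⁶/478.58 = 2089.5 K → 2090 K; t = 20.9.
B = 138.5·ln(20.9 − 10) − 305.0 = 138.5·ln 10.9 − 305.0 = 138.5·2.3888 − 305.0 = 25.844.
Rounded: 26.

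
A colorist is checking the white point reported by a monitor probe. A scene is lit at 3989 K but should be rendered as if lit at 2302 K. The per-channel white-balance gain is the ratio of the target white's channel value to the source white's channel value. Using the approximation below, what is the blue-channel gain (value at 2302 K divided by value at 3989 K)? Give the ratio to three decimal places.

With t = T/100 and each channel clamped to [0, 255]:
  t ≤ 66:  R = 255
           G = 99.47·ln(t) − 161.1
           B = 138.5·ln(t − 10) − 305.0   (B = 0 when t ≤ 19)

0.305

At 3989 K (t = 39.89):
  B = 138.5·ln(39.89 − 10) − 305.0 = 138.5·ln 29.89 − 305.0 = 138.5·3.3975 − 305.0 = 165.557.
At 2302 K (t = 23.02):
  B = 138.5·ln(23.02 − 10) − 305.0 = 138.5·ln 13.02 − 305.0 = 138.5·2.5665 − 305.0 = 50.458.
Gain = 50.458 / 165.557 = 0.3048 → 0.305.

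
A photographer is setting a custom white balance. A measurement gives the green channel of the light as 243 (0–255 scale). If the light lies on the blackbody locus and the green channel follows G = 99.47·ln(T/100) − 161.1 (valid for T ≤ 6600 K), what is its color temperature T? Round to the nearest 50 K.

ln t = (243 + 161.1) / 99.47 = 4.0625.
t = e^4.0625 = 58.121.
T = 100·t = 5812 K → 5800 K to the nearest 50 K.

5800 K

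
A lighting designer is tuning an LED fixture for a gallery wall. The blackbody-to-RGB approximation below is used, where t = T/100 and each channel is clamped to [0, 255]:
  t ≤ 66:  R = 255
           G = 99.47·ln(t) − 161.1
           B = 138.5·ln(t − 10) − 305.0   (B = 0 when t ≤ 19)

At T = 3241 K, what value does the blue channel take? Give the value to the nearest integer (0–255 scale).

126

t = 3241/100 = 32.41; the t ≤ 66 branch applies.
B = 138.5·ln(32.41 − 10) − 305.0 = 138.5·ln 22.41 − 305.0 = 138.5·3.1095 − 305.0 = 125.667.
Rounded: 126.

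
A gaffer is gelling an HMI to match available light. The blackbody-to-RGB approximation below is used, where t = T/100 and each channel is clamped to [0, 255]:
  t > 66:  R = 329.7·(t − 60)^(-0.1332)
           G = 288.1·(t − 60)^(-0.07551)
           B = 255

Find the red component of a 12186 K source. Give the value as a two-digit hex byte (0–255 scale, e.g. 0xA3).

0xBE

t = 12186/100 = 121.86; the t > 66 branch applies.
R = 329.7·(121.86 − 60)^(-0.1332) = 329.7·61.86^(-0.1332) = 329.7·0.57728 = 190.328.
Rounded: 190; in hex, 0xBE.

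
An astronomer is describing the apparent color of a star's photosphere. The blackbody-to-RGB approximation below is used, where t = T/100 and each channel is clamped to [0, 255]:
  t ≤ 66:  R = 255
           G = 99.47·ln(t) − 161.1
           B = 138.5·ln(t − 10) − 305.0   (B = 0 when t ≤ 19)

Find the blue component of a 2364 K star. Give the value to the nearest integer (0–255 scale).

t = 2364/100 = 23.64; the t ≤ 66 branch applies.
B = 138.5·ln(23.64 − 10) − 305.0 = 138.5·ln 13.64 − 305.0 = 138.5·2.6130 − 305.0 = 56.901.
Rounded: 57.

57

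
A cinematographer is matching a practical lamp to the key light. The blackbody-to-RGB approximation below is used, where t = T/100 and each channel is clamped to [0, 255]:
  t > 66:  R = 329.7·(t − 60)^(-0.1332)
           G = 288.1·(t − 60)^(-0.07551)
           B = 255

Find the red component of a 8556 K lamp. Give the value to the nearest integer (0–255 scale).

214

t = 8556/100 = 85.56; the t > 66 branch applies.
R = 329.7·(85.56 − 60)^(-0.1332) = 329.7·25.56^(-0.1332) = 329.7·0.64940 = 214.107.
Rounded: 214.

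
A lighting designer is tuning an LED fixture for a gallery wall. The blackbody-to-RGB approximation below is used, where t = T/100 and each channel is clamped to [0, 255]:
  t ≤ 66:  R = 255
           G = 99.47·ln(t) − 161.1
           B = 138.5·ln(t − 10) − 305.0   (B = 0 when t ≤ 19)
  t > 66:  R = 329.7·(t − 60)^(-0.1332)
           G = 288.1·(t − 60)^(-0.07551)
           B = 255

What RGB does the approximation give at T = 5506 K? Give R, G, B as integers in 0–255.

R=255, G=238, B=222

t = 5506/100 = 55.06; the t ≤ 66 branch applies.
R = 255 by definition for t ≤ 66.
G = 99.47·ln 55.06 − 161.1 = 99.47·4.0084 − 161.1 = 237.618.
B = 138.5·ln(55.06 − 10) − 305.0 = 138.5·ln 45.06 − 305.0 = 138.5·3.8080 − 305.0 = 222.407.
Rounded: (255, 238, 222).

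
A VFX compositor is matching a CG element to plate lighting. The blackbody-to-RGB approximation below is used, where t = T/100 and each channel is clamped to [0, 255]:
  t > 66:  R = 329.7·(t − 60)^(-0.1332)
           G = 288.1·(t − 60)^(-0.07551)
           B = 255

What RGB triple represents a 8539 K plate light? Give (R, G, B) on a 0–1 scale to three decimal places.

t = 8539/100 = 85.39; the t > 66 branch applies.
R = 329.7·(85.39 − 60)^(-0.1332) = 329.7·25.39^(-0.1332) = 329.7·0.64998 = 214.298.
G = 288.1·(85.39 − 60)^(-0.07551) = 288.1·25.39^(-0.07551) = 288.1·0.78331 = 225.672.
B = 255 by definition for t > 66.
Dividing each by 255: (0.8404, 0.8850, 1.0000) → (0.840, 0.885, 1.000).

(0.840, 0.885, 1.000)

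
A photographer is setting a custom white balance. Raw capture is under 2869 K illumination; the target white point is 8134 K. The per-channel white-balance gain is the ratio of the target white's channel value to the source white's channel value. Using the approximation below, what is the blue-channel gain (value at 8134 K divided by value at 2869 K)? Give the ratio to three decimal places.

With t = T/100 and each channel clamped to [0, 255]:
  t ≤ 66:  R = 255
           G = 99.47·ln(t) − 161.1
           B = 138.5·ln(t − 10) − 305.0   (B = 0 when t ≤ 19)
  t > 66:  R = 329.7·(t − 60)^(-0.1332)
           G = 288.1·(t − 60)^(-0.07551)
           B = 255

At 2869 K (t = 28.69):
  B = 138.5·ln(28.69 − 10) − 305.0 = 138.5·ln 18.69 − 305.0 = 138.5·2.9280 − 305.0 = 100.526.
At 8134 K (t = 81.34):
  B = 255 by definition for t > 66.
Gain = 255.000 / 100.526 = 2.5366 → 2.537.

2.537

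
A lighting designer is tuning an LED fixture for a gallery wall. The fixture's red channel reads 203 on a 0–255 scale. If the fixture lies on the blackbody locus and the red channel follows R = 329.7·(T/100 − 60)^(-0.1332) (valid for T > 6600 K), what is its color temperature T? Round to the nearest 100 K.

(t − 60)^(-0.1332) = 203/329.7 = 0.61571.
t − 60 = 0.61571^(1/-0.1332) = 0.61571^(-7.508) = 38.129, so t = 98.129.
T = 100·t = 9813 K → 9800 K to the nearest 100 K.

9800 K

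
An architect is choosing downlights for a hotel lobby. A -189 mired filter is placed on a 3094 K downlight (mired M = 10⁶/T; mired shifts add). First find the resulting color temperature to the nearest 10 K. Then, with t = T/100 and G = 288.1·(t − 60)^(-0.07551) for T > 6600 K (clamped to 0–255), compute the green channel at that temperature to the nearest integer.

M_in = 10⁶/3094 = 323.21; M_out = 323.21 + (-189) = 134.21.
T_out = 10⁶/134.21 = 7451.2 K → 7450 K; t = 74.5.
G = 288.1·(74.5 − 60)^(-0.07551) = 288.1·14.5^(-0.07551) = 288.1·0.81716 = 235.423.
Rounded: 235.

235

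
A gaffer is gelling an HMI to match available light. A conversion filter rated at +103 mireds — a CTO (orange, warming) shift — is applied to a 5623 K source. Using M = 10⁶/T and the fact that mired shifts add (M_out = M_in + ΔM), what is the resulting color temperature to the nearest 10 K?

3560 K

M_in = 10⁶/5623 = 177.84 mireds.
M_out = 177.84 + (+103) = 280.84 mireds.
T_out = 10⁶/280.84 = 3560.7 K → 3560 K.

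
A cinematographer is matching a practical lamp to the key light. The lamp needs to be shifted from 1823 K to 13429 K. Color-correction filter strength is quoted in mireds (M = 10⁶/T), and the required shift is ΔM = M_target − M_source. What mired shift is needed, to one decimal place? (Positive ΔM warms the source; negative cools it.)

-474.1 mireds

M_source = 10⁶/1823 = 548.546; M_target = 10⁶/13429 = 74.466.
ΔM = 74.466 − 548.546 = -474.081 → -474.1 mireds, a cooling shift.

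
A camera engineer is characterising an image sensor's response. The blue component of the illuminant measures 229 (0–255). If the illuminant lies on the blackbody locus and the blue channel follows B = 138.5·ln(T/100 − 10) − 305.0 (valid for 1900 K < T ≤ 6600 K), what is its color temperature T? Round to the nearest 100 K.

5700 K

ln(t − 10) = (229 + 305.0) / 138.5 = 3.8556.
t − 10 = e^3.8556 = 47.257, so t = 57.257.
T = 100·t = 5726 K → 5700 K to the nearest 100 K.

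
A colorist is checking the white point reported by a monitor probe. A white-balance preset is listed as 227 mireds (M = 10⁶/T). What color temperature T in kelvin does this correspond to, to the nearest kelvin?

4405 K

T = 10⁶ / 227 = 4405.29 K → 4405 K.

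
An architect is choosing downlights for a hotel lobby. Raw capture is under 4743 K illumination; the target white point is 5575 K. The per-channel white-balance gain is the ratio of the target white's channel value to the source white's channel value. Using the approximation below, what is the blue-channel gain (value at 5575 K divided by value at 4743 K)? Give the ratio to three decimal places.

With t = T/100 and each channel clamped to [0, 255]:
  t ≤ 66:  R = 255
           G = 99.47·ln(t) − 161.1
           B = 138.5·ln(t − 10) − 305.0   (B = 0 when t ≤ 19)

1.141

At 4743 K (t = 47.43):
  B = 138.5·ln(47.43 − 10) − 305.0 = 138.5·ln 37.43 − 305.0 = 138.5·3.6225 − 305.0 = 196.712.
At 5575 K (t = 55.75):
  B = 138.5·ln(55.75 − 10) − 305.0 = 138.5·ln 45.75 − 305.0 = 138.5·3.8232 − 305.0 = 224.512.
Gain = 224.512 / 196.712 = 1.1413 → 1.141.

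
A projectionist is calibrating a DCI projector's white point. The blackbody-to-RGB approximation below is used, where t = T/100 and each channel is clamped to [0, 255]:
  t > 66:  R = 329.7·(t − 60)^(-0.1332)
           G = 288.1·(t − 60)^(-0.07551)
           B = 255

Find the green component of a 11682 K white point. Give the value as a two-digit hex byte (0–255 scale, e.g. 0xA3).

0xD4

t = 11682/100 = 116.82; the t > 66 branch applies.
G = 288.1·(116.82 − 60)^(-0.07551) = 288.1·56.82^(-0.07551) = 288.1·0.73709 = 212.354.
Rounded: 212; in hex, 0xD4.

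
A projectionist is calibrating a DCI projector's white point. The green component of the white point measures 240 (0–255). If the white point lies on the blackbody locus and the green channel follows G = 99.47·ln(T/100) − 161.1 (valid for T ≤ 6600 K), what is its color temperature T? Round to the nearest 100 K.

5600 K

ln t = (240 + 161.1) / 99.47 = 4.0324.
t = e^4.0324 = 56.394.
T = 100·t = 5639 K → 5600 K to the nearest 100 K.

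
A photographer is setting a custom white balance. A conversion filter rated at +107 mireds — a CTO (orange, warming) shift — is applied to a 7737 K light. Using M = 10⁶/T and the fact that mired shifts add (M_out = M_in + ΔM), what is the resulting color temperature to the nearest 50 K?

M_in = 10⁶/7737 = 129.25 mireds.
M_out = 129.25 + (+107) = 236.25 mireds.
T_out = 10⁶/236.25 = 4232.8 K → 4250 K.

4250 K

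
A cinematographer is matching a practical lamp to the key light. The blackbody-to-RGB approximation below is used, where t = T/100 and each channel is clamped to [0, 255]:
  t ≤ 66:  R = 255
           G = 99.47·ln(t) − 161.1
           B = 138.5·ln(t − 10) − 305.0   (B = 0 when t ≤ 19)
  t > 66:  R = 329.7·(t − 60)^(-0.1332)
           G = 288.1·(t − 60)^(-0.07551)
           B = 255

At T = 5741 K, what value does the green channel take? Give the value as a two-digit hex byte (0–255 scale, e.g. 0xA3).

t = 5741/100 = 57.41; the t ≤ 66 branch applies.
G = 99.47·ln 57.41 − 161.1 = 99.47·4.0502 − 161.1 = 241.775.
Rounded: 242; in hex, 0xF2.

0xF2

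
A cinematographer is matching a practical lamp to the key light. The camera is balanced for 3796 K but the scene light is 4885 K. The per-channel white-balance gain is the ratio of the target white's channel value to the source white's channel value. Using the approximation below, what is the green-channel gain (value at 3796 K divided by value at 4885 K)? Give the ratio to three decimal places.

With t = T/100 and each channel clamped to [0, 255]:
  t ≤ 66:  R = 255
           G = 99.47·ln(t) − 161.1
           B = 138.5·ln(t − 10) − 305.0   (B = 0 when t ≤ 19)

At 4885 K (t = 48.85):
  G = 99.47·ln 48.85 − 161.1 = 99.47·3.8888 − 161.1 = 225.714.
At 3796 K (t = 37.96):
  G = 99.47·ln 37.96 − 161.1 = 99.47·3.6365 − 161.1 = 200.626.
Gain = 200.626 / 225.714 = 0.8888 → 0.889.

0.889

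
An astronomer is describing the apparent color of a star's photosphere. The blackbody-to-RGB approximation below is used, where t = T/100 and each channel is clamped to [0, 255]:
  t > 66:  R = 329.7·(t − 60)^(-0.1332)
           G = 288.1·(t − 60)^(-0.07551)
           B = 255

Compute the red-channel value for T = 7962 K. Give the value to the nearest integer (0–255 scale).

t = 7962/100 = 79.62; the t > 66 branch applies.
R = 329.7·(79.62 − 60)^(-0.1332) = 329.7·19.62^(-0.1332) = 329.7·0.67269 = 221.785.
Rounded: 222.

222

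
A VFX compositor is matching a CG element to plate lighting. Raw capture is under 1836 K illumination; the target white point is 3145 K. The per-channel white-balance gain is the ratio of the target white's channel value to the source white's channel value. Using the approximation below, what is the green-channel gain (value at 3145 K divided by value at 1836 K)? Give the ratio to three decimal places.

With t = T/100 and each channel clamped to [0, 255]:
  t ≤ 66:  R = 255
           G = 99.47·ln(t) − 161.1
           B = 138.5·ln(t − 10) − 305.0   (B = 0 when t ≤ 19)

1.417

At 1836 K (t = 18.36):
  G = 99.47·ln 18.36 − 161.1 = 99.47·2.9102 − 161.1 = 128.375.
At 3145 K (t = 31.45):
  G = 99.47·ln 31.45 − 161.1 = 99.47·3.4484 − 161.1 = 181.912.
Gain = 181.912 / 128.375 = 1.4170 → 1.417.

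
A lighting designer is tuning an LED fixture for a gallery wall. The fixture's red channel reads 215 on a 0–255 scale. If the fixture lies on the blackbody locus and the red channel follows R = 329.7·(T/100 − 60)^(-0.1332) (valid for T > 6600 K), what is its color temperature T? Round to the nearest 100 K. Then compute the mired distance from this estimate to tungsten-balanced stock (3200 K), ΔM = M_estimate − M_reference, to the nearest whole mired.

-195 mireds

(t − 60)^(-0.1332) = 215/329.7 = 0.65211.
t − 60 = 0.65211^(1/-0.1332) = 0.65211^(-7.508) = 24.774, so t = 84.774.
T = 100·t = 8477 K → 8500 K to the nearest 100 K.
M_estimate = 10⁶/8500 = 117.65; M_reference = 10⁶/3200 = 312.50.
ΔM = 117.65 − 312.50 = -194.85 → -195 mireds.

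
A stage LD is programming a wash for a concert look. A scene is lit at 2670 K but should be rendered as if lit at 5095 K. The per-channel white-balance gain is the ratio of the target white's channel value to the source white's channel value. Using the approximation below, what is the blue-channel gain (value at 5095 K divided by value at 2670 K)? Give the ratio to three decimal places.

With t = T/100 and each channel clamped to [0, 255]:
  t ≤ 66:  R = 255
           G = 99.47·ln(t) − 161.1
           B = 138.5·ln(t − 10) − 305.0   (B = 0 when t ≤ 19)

At 2670 K (t = 26.7):
  B = 138.5·ln(26.7 − 10) − 305.0 = 138.5·ln 16.7 − 305.0 = 138.5·2.8154 − 305.0 = 84.934.
At 5095 K (t = 50.95):
  B = 138.5·ln(50.95 − 10) − 305.0 = 138.5·ln 40.95 − 305.0 = 138.5·3.7124 − 305.0 = 209.161.
Gain = 209.161 / 84.934 = 2.4626 → 2.463.

2.463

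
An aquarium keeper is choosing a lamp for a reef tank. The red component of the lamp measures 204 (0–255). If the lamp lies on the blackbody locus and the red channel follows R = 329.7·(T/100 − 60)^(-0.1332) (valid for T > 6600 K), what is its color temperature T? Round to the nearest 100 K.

(t − 60)^(-0.1332) = 204/329.7 = 0.61874.
t − 60 = 0.61874^(1/-0.1332) = 0.61874^(-7.508) = 36.748, so t = 96.748.
T = 100·t = 9675 K → 9700 K to the nearest 100 K.

9700 K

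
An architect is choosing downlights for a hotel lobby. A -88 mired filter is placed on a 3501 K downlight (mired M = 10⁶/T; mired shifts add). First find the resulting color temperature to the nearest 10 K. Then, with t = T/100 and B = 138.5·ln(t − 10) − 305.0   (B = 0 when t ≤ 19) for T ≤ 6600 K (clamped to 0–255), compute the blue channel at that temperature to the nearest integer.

208

M_in = 10⁶/3501 = 285.63; M_out = 285.63 + (-88) = 197.63.
T_out = 10⁶/197.63 = 5059.9 K → 5060 K; t = 50.6.
B = 138.5·ln(50.6 − 10) − 305.0 = 138.5·ln 40.6 − 305.0 = 138.5·3.7038 − 305.0 = 207.972.
Rounded: 208.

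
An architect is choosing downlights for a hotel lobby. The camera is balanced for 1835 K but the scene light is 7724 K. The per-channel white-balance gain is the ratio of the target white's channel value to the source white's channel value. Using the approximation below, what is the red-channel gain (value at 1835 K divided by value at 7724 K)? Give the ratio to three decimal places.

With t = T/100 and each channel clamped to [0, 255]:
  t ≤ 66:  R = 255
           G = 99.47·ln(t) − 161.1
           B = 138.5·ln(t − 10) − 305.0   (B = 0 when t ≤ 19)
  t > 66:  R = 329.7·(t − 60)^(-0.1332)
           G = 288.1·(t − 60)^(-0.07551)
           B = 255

1.130

At 7724 K (t = 77.24):
  R = 329.7·(77.24 − 60)^(-0.1332) = 329.7·17.24^(-0.1332) = 329.7·0.68437 = 225.638.
At 1835 K (t = 18.35):
  R = 255 by definition for t ≤ 66.
Gain = 255.000 / 225.638 = 1.1301 → 1.130.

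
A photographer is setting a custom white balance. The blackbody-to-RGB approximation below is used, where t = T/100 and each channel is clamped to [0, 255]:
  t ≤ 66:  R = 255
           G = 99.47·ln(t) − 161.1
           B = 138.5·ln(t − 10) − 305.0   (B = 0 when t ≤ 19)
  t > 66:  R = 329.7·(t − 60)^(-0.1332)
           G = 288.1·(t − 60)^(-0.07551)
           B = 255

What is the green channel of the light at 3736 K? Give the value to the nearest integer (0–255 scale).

199

t = 3736/100 = 37.36; the t ≤ 66 branch applies.
G = 99.47·ln 37.36 − 161.1 = 99.47·3.6206 − 161.1 = 199.041.
Rounded: 199.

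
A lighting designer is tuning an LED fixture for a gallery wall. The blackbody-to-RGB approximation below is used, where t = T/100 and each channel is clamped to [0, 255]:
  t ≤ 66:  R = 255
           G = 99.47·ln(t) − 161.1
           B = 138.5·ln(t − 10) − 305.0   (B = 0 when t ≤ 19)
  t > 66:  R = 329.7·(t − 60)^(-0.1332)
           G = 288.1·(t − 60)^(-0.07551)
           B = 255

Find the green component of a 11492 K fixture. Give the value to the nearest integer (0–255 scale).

t = 11492/100 = 114.92; the t > 66 branch applies.
G = 288.1·(114.92 − 60)^(-0.07551) = 288.1·54.92^(-0.07551) = 288.1·0.73898 = 212.900.
Rounded: 213.

213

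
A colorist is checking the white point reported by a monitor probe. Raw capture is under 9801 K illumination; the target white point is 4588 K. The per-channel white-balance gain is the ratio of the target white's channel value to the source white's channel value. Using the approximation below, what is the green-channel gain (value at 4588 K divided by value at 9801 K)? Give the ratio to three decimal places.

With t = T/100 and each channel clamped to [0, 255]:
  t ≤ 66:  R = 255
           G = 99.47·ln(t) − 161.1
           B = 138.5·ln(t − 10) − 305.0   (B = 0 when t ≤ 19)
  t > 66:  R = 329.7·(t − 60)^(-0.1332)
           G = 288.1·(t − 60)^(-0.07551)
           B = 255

1.003

At 9801 K (t = 98.01):
  G = 288.1·(98.01 − 60)^(-0.07551) = 288.1·38.01^(-0.07551) = 288.1·0.75980 = 218.900.
At 4588 K (t = 45.88):
  G = 99.47·ln 45.88 − 161.1 = 99.47·3.8260 − 161.1 = 219.475.
Gain = 219.475 / 218.900 = 1.0026 → 1.003.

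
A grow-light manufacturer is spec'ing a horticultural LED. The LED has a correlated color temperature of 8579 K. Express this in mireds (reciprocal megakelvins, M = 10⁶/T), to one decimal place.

116.6 mireds

M = 10⁶ / 8579 = 116.564 → 116.6 mireds.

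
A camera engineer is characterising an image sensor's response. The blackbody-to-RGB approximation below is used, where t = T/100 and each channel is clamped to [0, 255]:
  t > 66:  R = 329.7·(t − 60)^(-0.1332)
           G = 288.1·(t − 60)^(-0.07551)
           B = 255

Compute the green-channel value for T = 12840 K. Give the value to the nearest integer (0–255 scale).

t = 12840/100 = 128.4; the t > 66 branch applies.
G = 288.1·(128.4 − 60)^(-0.07551) = 288.1·68.4^(-0.07551) = 288.1·0.72683 = 209.401.
Rounded: 209.

209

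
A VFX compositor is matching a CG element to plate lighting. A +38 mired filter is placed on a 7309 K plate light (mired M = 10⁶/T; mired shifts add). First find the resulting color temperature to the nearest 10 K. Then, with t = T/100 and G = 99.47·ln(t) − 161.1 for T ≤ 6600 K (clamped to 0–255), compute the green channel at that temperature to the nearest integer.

241

M_in = 10⁶/7309 = 136.82; M_out = 136.82 + (+38) = 174.82.
T_out = 10⁶/174.82 = 5720.2 K → 5720 K; t = 57.2.
G = 99.47·ln 57.2 − 161.1 = 99.47·4.0466 − 161.1 = 241.411.
Rounded: 241.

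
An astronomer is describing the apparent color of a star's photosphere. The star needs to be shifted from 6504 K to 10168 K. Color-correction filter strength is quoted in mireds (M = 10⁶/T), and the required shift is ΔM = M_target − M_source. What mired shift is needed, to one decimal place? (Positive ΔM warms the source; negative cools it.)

-55.4 mireds

M_source = 10⁶/6504 = 153.752; M_target = 10⁶/10168 = 98.348.
ΔM = 98.348 − 153.752 = -55.404 → -55.4 mireds, a cooling shift.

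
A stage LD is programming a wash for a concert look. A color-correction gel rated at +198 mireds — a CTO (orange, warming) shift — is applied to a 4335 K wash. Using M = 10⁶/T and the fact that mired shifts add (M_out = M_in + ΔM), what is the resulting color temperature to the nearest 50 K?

2350 K

M_in = 10⁶/4335 = 230.68 mireds.
M_out = 230.68 + (+198) = 428.68 mireds.
T_out = 10⁶/428.68 = 2332.7 K → 2350 K.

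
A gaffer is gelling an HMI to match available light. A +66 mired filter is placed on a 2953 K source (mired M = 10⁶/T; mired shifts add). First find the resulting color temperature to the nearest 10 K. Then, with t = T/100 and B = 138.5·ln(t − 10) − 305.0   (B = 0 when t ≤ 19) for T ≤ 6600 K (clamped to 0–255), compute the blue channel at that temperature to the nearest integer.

M_in = 10⁶/2953 = 338.64; M_out = 338.64 + (+66) = 404.64.
T_out = 10⁶/404.64 = 2471.3 K → 2470 K; t = 24.7.
B = 138.5·ln(24.7 − 10) − 305.0 = 138.5·ln 14.7 − 305.0 = 138.5·2.6878 − 305.0 = 67.267.
Rounded: 67.

67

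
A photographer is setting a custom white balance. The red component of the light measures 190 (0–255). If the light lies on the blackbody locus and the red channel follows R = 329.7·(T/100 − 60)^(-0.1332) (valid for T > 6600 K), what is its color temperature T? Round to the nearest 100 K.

12300 K

(t − 60)^(-0.1332) = 190/329.7 = 0.57628.
t − 60 = 0.57628^(1/-0.1332) = 0.57628^(-7.508) = 62.667, so t = 122.667.
T = 100·t = 12267 K → 12300 K to the nearest 100 K.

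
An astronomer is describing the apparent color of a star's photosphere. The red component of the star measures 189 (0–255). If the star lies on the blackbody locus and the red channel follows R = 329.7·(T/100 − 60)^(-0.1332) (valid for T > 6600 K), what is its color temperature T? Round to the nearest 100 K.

12500 K

(t − 60)^(-0.1332) = 189/329.7 = 0.57325.
t − 60 = 0.57325^(1/-0.1332) = 0.57325^(-7.508) = 65.199, so t = 125.199.
T = 100·t = 12520 K → 12500 K to the nearest 100 K.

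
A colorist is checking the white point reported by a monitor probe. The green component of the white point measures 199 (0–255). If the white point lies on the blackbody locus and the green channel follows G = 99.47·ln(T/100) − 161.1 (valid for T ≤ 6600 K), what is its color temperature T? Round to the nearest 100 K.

3700 K

ln t = (199 + 161.1) / 99.47 = 3.6202.
t = e^3.6202 = 37.345.
T = 100·t = 3734 K → 3700 K to the nearest 100 K.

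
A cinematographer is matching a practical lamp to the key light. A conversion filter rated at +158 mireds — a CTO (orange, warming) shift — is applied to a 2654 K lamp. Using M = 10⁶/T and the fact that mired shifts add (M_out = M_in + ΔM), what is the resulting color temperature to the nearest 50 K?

1850 K

M_in = 10⁶/2654 = 376.79 mireds.
M_out = 376.79 + (+158) = 534.79 mireds.
T_out = 10⁶/534.79 = 1869.9 K → 1850 K.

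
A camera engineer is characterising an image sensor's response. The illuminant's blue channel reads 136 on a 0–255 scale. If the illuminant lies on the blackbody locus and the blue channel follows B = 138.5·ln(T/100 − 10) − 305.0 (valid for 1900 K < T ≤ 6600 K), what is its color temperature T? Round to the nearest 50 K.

3400 K

ln(t − 10) = (136 + 305.0) / 138.5 = 3.1841.
t − 10 = e^3.1841 = 24.146, so t = 34.146.
T = 100·t = 3415 K → 3400 K to the nearest 50 K.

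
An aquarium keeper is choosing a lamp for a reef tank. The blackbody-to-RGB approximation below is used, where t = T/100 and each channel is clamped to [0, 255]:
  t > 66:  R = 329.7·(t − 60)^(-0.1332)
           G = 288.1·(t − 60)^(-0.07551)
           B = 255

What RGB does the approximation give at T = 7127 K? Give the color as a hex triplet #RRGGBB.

t = 7127/100 = 71.27; the t > 66 branch applies.
R = 329.7·(71.27 − 60)^(-0.1332) = 329.7·11.27^(-0.1332) = 329.7·0.72424 = 238.783.
G = 288.1·(71.27 − 60)^(-0.07551) = 288.1·11.27^(-0.07551) = 288.1·0.83285 = 239.945.
B = 255 by definition for t > 66.
Rounded: (239, 240, 255).
In hex: #EFF0FF.

#EFF0FF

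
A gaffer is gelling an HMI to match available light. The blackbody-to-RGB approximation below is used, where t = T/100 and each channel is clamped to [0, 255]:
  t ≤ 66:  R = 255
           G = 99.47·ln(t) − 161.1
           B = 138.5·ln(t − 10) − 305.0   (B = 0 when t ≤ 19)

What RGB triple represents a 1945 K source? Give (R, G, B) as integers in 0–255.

(255, 134, 6)

t = 1945/100 = 19.45; the t ≤ 66 branch applies.
R = 255 by definition for t ≤ 66.
G = 99.47·ln 19.45 − 161.1 = 99.47·2.9678 − 161.1 = 134.112.
B = 138.5·ln(19.45 − 10) − 305.0 = 138.5·ln 9.45 − 305.0 = 138.5·2.2460 − 305.0 = 6.073.
Rounded: (255, 134, 6).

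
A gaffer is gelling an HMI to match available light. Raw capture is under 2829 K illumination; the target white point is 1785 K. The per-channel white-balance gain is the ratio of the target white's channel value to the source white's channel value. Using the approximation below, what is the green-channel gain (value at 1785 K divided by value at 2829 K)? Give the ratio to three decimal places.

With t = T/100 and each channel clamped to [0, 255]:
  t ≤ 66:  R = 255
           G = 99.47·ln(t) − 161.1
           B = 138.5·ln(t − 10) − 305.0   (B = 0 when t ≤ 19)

At 2829 K (t = 28.29):
  G = 99.47·ln 28.29 − 161.1 = 99.47·3.3425 − 161.1 = 171.379.
At 1785 K (t = 17.85):
  G = 99.47·ln 17.85 − 161.1 = 99.47·2.8820 − 161.1 = 125.573.
Gain = 125.573 / 171.379 = 0.7327 → 0.733.

0.733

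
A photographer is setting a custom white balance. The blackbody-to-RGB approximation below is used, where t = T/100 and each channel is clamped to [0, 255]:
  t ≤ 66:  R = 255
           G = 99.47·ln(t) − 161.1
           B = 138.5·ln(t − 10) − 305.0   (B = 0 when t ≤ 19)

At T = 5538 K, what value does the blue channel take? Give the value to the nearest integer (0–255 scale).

223

t = 5538/100 = 55.38; the t ≤ 66 branch applies.
B = 138.5·ln(55.38 − 10) − 305.0 = 138.5·ln 45.38 − 305.0 = 138.5·3.8151 − 305.0 = 223.387.
Rounded: 223.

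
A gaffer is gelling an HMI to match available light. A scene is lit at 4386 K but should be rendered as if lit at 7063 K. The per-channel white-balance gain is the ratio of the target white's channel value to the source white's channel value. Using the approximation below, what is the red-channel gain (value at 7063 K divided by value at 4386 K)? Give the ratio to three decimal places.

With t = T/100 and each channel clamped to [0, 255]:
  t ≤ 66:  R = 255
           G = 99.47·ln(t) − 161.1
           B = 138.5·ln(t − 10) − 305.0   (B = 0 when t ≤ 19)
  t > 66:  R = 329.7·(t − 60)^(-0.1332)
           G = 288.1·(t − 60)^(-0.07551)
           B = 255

At 4386 K (t = 43.86):
  R = 255 by definition for t ≤ 66.
At 7063 K (t = 70.63):
  R = 329.7·(70.63 − 60)^(-0.1332) = 329.7·10.63^(-0.1332) = 329.7·0.72990 = 240.649.
Gain = 240.649 / 255.000 = 0.9437 → 0.944.

0.944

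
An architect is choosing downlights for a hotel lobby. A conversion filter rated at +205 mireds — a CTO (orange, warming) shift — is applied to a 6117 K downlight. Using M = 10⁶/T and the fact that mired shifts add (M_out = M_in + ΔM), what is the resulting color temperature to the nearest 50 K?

M_in = 10⁶/6117 = 163.48 mireds.
M_out = 163.48 + (+205) = 368.48 mireds.
T_out = 10⁶/368.48 = 2713.9 K → 2700 K.

2700 K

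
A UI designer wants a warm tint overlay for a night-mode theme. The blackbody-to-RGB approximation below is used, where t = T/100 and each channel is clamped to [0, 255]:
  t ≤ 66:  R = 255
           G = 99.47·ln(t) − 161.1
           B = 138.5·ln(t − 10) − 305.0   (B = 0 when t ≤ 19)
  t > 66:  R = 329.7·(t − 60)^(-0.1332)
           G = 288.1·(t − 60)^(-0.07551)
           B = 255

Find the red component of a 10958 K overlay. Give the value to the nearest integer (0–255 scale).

t = 10958/100 = 109.58; the t > 66 branch applies.
R = 329.7·(109.58 − 60)^(-0.1332) = 329.7·49.58^(-0.1332) = 329.7·0.59455 = 196.022.
Rounded: 196.

196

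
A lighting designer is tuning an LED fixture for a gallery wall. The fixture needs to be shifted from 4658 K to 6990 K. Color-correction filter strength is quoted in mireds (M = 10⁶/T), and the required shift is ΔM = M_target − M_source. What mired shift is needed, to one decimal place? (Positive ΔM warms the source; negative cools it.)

-71.6 mireds

M_source = 10⁶/4658 = 214.684; M_target = 10⁶/6990 = 143.062.
ΔM = 143.062 − 214.684 = -71.623 → -71.6 mireds, a cooling shift.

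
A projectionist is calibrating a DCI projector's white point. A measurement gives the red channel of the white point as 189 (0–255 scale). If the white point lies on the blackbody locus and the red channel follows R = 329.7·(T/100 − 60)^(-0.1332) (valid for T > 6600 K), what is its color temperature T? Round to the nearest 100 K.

12500 K

(t − 60)^(-0.1332) = 189/329.7 = 0.57325.
t − 60 = 0.57325^(1/-0.1332) = 0.57325^(-7.508) = 65.199, so t = 125.199.
T = 100·t = 12520 K → 12500 K to the nearest 100 K.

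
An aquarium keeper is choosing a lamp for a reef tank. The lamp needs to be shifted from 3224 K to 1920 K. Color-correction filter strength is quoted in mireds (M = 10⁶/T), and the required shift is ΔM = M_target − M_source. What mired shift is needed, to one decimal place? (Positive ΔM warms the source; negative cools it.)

+210.7 mireds

M_source = 10⁶/3224 = 310.174; M_target = 10⁶/1920 = 520.833.
ΔM = 520.833 − 310.174 = 210.660 → +210.7 mireds, a warming shift.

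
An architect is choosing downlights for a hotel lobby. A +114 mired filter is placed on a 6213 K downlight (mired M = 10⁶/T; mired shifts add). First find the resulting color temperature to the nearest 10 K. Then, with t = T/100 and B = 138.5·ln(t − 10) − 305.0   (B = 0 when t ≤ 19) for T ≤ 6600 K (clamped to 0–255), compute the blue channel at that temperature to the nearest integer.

148

M_in = 10⁶/6213 = 160.95; M_out = 160.95 + (+114) = 274.95.
T_out = 10⁶/274.95 = 3637.0 K → 3640 K; t = 36.4.
B = 138.5·ln(36.4 − 10) − 305.0 = 138.5·ln 26.4 − 305.0 = 138.5·3.2734 − 305.0 = 148.361.
Rounded: 148.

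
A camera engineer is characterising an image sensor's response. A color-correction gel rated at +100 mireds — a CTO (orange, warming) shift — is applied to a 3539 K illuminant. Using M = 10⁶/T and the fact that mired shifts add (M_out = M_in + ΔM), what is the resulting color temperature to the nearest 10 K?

2610 K

M_in = 10⁶/3539 = 282.57 mireds.
M_out = 282.57 + (+100) = 382.57 mireds.
T_out = 10⁶/382.57 = 2613.9 K → 2610 K.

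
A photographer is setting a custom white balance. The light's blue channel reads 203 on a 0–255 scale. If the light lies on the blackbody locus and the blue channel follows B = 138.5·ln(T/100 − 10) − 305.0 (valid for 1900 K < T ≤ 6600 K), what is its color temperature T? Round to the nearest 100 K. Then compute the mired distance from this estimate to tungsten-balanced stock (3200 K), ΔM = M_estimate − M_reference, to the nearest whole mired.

-108 mireds

ln(t − 10) = (203 + 305.0) / 138.5 = 3.6679.
t − 10 = e^3.6679 = 39.168, so t = 49.168.
T = 100·t = 4917 K → 4900 K to the nearest 100 K.
M_estimate = 10⁶/4900 = 204.08; M_reference = 10⁶/3200 = 312.50.
ΔM = 204.08 − 312.50 = -108.42 → -108 mireds.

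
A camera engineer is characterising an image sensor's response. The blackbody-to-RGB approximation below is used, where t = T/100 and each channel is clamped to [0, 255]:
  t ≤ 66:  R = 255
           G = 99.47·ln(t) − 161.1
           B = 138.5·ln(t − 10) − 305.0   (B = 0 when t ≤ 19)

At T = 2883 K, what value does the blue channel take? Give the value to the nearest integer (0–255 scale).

102

t = 2883/100 = 28.83; the t ≤ 66 branch applies.
B = 138.5·ln(28.83 − 10) − 305.0 = 138.5·ln 18.83 − 305.0 = 138.5·2.9355 − 305.0 = 101.560.
Rounded: 102.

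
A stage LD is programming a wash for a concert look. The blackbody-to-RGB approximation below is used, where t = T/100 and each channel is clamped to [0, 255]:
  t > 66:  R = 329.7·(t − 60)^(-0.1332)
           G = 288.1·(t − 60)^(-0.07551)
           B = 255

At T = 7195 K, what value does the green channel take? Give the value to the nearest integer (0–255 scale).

239

t = 7195/100 = 71.95; the t > 66 branch applies.
G = 288.1·(71.95 − 60)^(-0.07551) = 288.1·11.95^(-0.07551) = 288.1·0.82918 = 238.886.
Rounded: 239.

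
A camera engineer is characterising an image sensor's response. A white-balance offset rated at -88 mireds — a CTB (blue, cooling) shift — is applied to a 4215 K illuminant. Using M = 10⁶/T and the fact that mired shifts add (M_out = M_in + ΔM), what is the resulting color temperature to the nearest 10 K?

6700 K

M_in = 10⁶/4215 = 237.25 mireds.
M_out = 237.25 + (-88) = 149.25 mireds.
T_out = 10⁶/149.25 = 6700.3 K → 6700 K.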